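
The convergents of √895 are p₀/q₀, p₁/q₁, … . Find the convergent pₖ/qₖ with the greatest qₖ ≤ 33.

359/12

√895 = [29; 1, 10, 1, 58, …] (period length 4).
Convergents:
  p_0/q_0 = 29/1
  p_1/q_1 = 30/1
  p_2/q_2 = 329/11
  p_3/q_3 = 359/12
  p_4/q_4 = 21151/707
q_3 = 12 ≤ 33 < 707 = q_4, so the answer is 359/12.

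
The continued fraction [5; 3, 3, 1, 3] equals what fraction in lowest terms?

Using pₖ = aₖpₖ₋₁ + pₖ₋₂ and qₖ = aₖqₖ₋₁ + qₖ₋₂:
  k=0: a=5, p=5, q=1
  k=1: a=3, p=16, q=3
  k=2: a=3, p=53, q=10
  k=3: a=1, p=69, q=13
  k=4: a=3, p=260, q=49

260/49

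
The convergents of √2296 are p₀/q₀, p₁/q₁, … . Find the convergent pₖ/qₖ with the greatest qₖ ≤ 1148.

√2296 = [47; 1, 10, 1, 94, …] (period length 4).
Convergents:
  p_0/q_0 = 47/1
  p_1/q_1 = 48/1
  p_2/q_2 = 527/11
  p_3/q_3 = 575/12
  p_4/q_4 = 54577/1139
  p_5/q_5 = 55152/1151
q_4 = 1139 ≤ 1148 < 1151 = q_5, so the answer is 54577/1139.

54577/1139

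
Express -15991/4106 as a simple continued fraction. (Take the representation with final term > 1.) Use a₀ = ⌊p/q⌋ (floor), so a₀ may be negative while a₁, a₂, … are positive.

[-4; 9, 2, 13, 1, 14]

-15991 = -4·4106 + 433
4106 = 9·433 + 209
433 = 2·209 + 15
209 = 13·15 + 14
15 = 1·14 + 1
14 = 14·1 + 0  (stop)
So -15991/4106 = [-4; 9, 2, 13, 1, 14].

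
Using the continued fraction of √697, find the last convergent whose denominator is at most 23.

132/5

√697 = [26; 2, 2, 52, …] (period length 3).
Convergents:
  p_0/q_0 = 26/1
  p_1/q_1 = 53/2
  p_2/q_2 = 132/5
  p_3/q_3 = 6917/262
q_2 = 5 ≤ 23 < 262 = q_3, so the answer is 132/5.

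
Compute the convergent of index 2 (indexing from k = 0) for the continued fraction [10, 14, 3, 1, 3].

Using pₖ = aₖpₖ₋₁ + pₖ₋₂, qₖ = aₖqₖ₋₁ + qₖ₋₂ (with p₋₁=1, p₋₂=0, q₋₁=0, q₋₂=1):
  k=0: a=10, p=10, q=1
  k=1: a=14, p=141, q=14
  k=2: a=3, p=433, q=43

433/43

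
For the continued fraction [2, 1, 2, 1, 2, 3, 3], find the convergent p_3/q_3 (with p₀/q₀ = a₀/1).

11/4

Using pₖ = aₖpₖ₋₁ + pₖ₋₂, qₖ = aₖqₖ₋₁ + qₖ₋₂ (with p₋₁=1, p₋₂=0, q₋₁=0, q₋₂=1):
  k=0: a=2, p=2, q=1
  k=1: a=1, p=3, q=1
  k=2: a=2, p=8, q=3
  k=3: a=1, p=11, q=4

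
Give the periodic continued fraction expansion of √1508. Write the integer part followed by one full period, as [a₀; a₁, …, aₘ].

a₀ = ⌊√1508⌋ = 38.
With m₀=0, d₀=1 and mₖ₊₁ = dₖaₖ − mₖ, dₖ₊₁ = (n − mₖ₊₁²)/dₖ, aₖ₊₁ = ⌊(a₀+mₖ₊₁)/dₖ₊₁⌋:
  k=1: m=38, d=64, a=1
  k=2: m=26, d=13, a=4
  k=3: m=26, d=64, a=1
  k=4: m=38, d=1, a=76
d=1 and a=2a₀=76 at k=4, so the next step gives (m, d) = (38, 64) again — its k=1 value — and the period has length 4.

[38; 1, 4, 1, 76]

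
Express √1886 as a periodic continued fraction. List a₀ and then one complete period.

[43; 2, 2, 1, 42, 1, 2, 2, 86]

a₀ = ⌊√1886⌋ = 43.
With m₀=0, d₀=1 and mₖ₊₁ = dₖaₖ − mₖ, dₖ₊₁ = (n − mₖ₊₁²)/dₖ, aₖ₊₁ = ⌊(a₀+mₖ₊₁)/dₖ₊₁⌋:
  k=1: m=43, d=37, a=2
  k=2: m=31, d=25, a=2
  k=3: m=19, d=61, a=1
  k=4: m=42, d=2, a=42
  k=5: m=42, d=61, a=1
  k=6: m=19, d=25, a=2
  k=7: m=31, d=37, a=2
  k=8: m=43, d=1, a=86
d=1 and a=2a₀=86 at k=8, so the next step gives (m, d) = (43, 37) again — its k=1 value — and the period has length 8.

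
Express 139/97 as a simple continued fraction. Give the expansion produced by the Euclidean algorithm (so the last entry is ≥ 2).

[1; 2, 3, 4, 3]

139 = 1×97 + 42
97 = 2×42 + 13
42 = 3×13 + 3
13 = 4×3 + 1
3 = 3×1 + 0  (stop)
So 139/97 = [1; 2, 3, 4, 3].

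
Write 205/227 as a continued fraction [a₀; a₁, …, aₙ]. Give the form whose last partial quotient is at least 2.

[0; 1, 9, 3, 7]

205 = 0*227 + 205
227 = 1*205 + 22
205 = 9*22 + 7
22 = 3*7 + 1
7 = 7*1 + 0  (stop)
So 205/227 = [0; 1, 9, 3, 7].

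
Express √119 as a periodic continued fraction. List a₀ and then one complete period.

a₀ = ⌊√119⌋ = 10.
With m₀=0, d₀=1 and mₖ₊₁ = dₖaₖ − mₖ, dₖ₊₁ = (n − mₖ₊₁²)/dₖ, aₖ₊₁ = ⌊(a₀+mₖ₊₁)/dₖ₊₁⌋:
  k=1: m=10, d=19, a=1
  k=2: m=9, d=2, a=9
  k=3: m=9, d=19, a=1
  k=4: m=10, d=1, a=20
d=1 and a=2a₀=20 at k=4, so the next step gives (m, d) = (10, 19) again — its k=1 value — and the period has length 4.

[10; 1, 9, 1, 20]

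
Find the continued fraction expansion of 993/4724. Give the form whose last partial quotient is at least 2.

993 = 0×4724 + 993
4724 = 4×993 + 752
993 = 1×752 + 241
752 = 3×241 + 29
241 = 8×29 + 9
29 = 3×9 + 2
9 = 4×2 + 1
2 = 2×1 + 0  (stop)
So 993/4724 = [0; 4, 1, 3, 8, 3, 4, 2].

[0; 4, 1, 3, 8, 3, 4, 2]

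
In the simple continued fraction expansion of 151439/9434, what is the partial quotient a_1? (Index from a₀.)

151439 = 16·9434 + 495   →  a_0 = 16
9434 = 19·495 + 29   →  a_1 = 19

19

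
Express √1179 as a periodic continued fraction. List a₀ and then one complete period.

[34; 2, 1, 33, 1, 2, 68]

a₀ = ⌊√1179⌋ = 34.
With m₀=0, d₀=1 and mₖ₊₁ = dₖaₖ − mₖ, dₖ₊₁ = (n − mₖ₊₁²)/dₖ, aₖ₊₁ = ⌊(a₀+mₖ₊₁)/dₖ₊₁⌋:
  k=1: m=34, d=23, a=2
  k=2: m=12, d=45, a=1
  k=3: m=33, d=2, a=33
  k=4: m=33, d=45, a=1
  k=5: m=12, d=23, a=2
  k=6: m=34, d=1, a=68
d=1 and a=2a₀=68 at k=6, so the next step gives (m, d) = (34, 23) again — its k=1 value — and the period has length 6.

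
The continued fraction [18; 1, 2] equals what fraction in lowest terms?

56/3

Using pₖ = aₖpₖ₋₁ + pₖ₋₂ and qₖ = aₖqₖ₋₁ + qₖ₋₂:
  k=0: a=18, p=18, q=1
  k=1: a=1, p=19, q=1
  k=2: a=2, p=56, q=3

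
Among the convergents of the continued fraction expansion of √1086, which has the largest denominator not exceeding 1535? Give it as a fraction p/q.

√1086 = [32; 1, 20, 1, 64, …] (period length 4).
Convergents:
  p_0/q_0 = 32/1
  p_1/q_1 = 33/1
  p_2/q_2 = 692/21
  p_3/q_3 = 725/22
  p_4/q_4 = 47092/1429
  p_5/q_5 = 47817/1451
  p_6/q_6 = 1003432/30449
q_5 = 1451 ≤ 1535 < 30449 = q_6, so the answer is 47817/1451.

47817/1451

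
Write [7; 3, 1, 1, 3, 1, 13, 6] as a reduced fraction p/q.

Fold from the inside: start with 6/1.
  13 + 1/6 = 79/6
  1 + 6/79 = 85/79
  3 + 79/85 = 334/85
  1 + 85/334 = 419/334
  1 + 334/419 = 753/419
  3 + 419/753 = 2678/753
  7 + 753/2678 = 19499/2678

19499/2678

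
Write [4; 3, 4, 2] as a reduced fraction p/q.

125/29

Using pₖ = aₖpₖ₋₁ + pₖ₋₂ and qₖ = aₖqₖ₋₁ + qₖ₋₂:
  k=0: a=4, p=4, q=1
  k=1: a=3, p=13, q=3
  k=2: a=4, p=56, q=13
  k=3: a=2, p=125, q=29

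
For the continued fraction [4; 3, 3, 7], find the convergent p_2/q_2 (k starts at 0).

43/10

Using pₖ = aₖpₖ₋₁ + pₖ₋₂, qₖ = aₖqₖ₋₁ + qₖ₋₂ (with p₋₁=1, p₋₂=0, q₋₁=0, q₋₂=1):
  k=0: a=4, p=4, q=1
  k=1: a=3, p=13, q=3
  k=2: a=3, p=43, q=10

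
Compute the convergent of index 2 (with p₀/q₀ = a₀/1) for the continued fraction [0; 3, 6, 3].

Using pₖ = aₖpₖ₋₁ + pₖ₋₂, qₖ = aₖqₖ₋₁ + qₖ₋₂ (with p₋₁=1, p₋₂=0, q₋₁=0, q₋₂=1):
  k=0: a=0, p=0, q=1
  k=1: a=3, p=1, q=3
  k=2: a=6, p=6, q=19

6/19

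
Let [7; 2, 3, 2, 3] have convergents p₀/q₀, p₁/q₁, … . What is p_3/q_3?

Using pₖ = aₖpₖ₋₁ + pₖ₋₂, qₖ = aₖqₖ₋₁ + qₖ₋₂ (with p₋₁=1, p₋₂=0, q₋₁=0, q₋₂=1):
  k=0: a=7, p=7, q=1
  k=1: a=2, p=15, q=2
  k=2: a=3, p=52, q=7
  k=3: a=2, p=119, q=16

119/16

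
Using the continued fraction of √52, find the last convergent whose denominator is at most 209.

√52 = [7; 4, 1, 2, 1, 4, 14, …] (period length 6).
Convergents:
  p_0/q_0 = 7/1
  p_1/q_1 = 29/4
  p_2/q_2 = 36/5
  p_3/q_3 = 101/14
  p_4/q_4 = 137/19
  p_5/q_5 = 649/90
  p_6/q_6 = 9223/1279
q_5 = 90 ≤ 209 < 1279 = q_6, so the answer is 649/90.

649/90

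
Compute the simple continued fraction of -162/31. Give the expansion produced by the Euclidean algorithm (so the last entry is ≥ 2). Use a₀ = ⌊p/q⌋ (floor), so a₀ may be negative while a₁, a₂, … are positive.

[-6; 1, 3, 2, 3]

-162 = -6×31 + 24
31 = 1×24 + 7
24 = 3×7 + 3
7 = 2×3 + 1
3 = 3×1 + 0  (stop)
So -162/31 = [-6; 1, 3, 2, 3].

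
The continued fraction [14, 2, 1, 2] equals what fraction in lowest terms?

115/8

Fold from the inside: start with 2/1.
  1 + 1/2 = 3/2
  2 + 2/3 = 8/3
  14 + 3/8 = 115/8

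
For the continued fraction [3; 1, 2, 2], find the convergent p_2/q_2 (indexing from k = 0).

Using pₖ = aₖpₖ₋₁ + pₖ₋₂, qₖ = aₖqₖ₋₁ + qₖ₋₂ (with p₋₁=1, p₋₂=0, q₋₁=0, q₋₂=1):
  k=0: a=3, p=3, q=1
  k=1: a=1, p=4, q=1
  k=2: a=2, p=11, q=3

11/3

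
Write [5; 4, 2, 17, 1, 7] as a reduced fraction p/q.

Fold from the inside: start with 7/1.
  1 + 1/7 = 8/7
  17 + 7/8 = 143/8
  2 + 8/143 = 294/143
  4 + 143/294 = 1319/294
  5 + 294/1319 = 6889/1319

6889/1319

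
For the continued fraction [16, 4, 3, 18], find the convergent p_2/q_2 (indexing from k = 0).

Using pₖ = aₖpₖ₋₁ + pₖ₋₂, qₖ = aₖqₖ₋₁ + qₖ₋₂ (with p₋₁=1, p₋₂=0, q₋₁=0, q₋₂=1):
  k=0: a=16, p=16, q=1
  k=1: a=4, p=65, q=4
  k=2: a=3, p=211, q=13

211/13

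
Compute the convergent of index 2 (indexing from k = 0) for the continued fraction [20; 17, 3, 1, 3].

1043/52

Using pₖ = aₖpₖ₋₁ + pₖ₋₂, qₖ = aₖqₖ₋₁ + qₖ₋₂ (with p₋₁=1, p₋₂=0, q₋₁=0, q₋₂=1):
  k=0: a=20, p=20, q=1
  k=1: a=17, p=341, q=17
  k=2: a=3, p=1043, q=52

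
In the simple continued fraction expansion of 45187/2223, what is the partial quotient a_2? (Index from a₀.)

45187 = 20·2223 + 727   →  a_0 = 20
2223 = 3·727 + 42   →  a_1 = 3
727 = 17·42 + 13   →  a_2 = 17

17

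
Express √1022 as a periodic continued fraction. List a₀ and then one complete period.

a₀ = ⌊√1022⌋ = 31.
With m₀=0, d₀=1 and mₖ₊₁ = dₖaₖ − mₖ, dₖ₊₁ = (n − mₖ₊₁²)/dₖ, aₖ₊₁ = ⌊(a₀+mₖ₊₁)/dₖ₊₁⌋:
  k=1: m=31, d=61, a=1
  k=2: m=30, d=2, a=30
  k=3: m=30, d=61, a=1
  k=4: m=31, d=1, a=62
d=1 and a=2a₀=62 at k=4, so the next step gives (m, d) = (31, 61) again — its k=1 value — and the period has length 4.

[31; 1, 30, 1, 62]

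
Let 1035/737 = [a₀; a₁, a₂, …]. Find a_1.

1035 = 1·737 + 298   →  a_0 = 1
737 = 2·298 + 141   →  a_1 = 2

2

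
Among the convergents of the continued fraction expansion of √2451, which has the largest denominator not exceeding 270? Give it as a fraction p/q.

6535/132

√2451 = [49; 1, 1, 32, 1, 1, 98, …] (period length 6).
Convergents:
  p_0/q_0 = 49/1
  p_1/q_1 = 50/1
  p_2/q_2 = 99/2
  p_3/q_3 = 3218/65
  p_4/q_4 = 3317/67
  p_5/q_5 = 6535/132
  p_6/q_6 = 643747/13003
q_5 = 132 ≤ 270 < 13003 = q_6, so the answer is 6535/132.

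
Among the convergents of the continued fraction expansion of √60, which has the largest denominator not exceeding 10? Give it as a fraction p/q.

31/4

√60 = [7; 1, 2, 1, 14, …] (period length 4).
Convergents:
  p_0/q_0 = 7/1
  p_1/q_1 = 8/1
  p_2/q_2 = 23/3
  p_3/q_3 = 31/4
  p_4/q_4 = 457/59
q_3 = 4 ≤ 10 < 59 = q_4, so the answer is 31/4.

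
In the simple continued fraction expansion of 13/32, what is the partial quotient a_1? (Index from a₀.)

13 = 0·32 + 13   →  a_0 = 0
32 = 2·13 + 6   →  a_1 = 2

2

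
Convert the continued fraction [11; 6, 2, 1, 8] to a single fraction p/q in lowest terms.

1841/165

Using pₖ = aₖpₖ₋₁ + pₖ₋₂ and qₖ = aₖqₖ₋₁ + qₖ₋₂:
  k=0: a=11, p=11, q=1
  k=1: a=6, p=67, q=6
  k=2: a=2, p=145, q=13
  k=3: a=1, p=212, q=19
  k=4: a=8, p=1841, q=165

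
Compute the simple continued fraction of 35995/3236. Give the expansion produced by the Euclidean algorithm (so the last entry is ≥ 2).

35995 = 11×3236 + 399
3236 = 8×399 + 44
399 = 9×44 + 3
44 = 14×3 + 2
3 = 1×2 + 1
2 = 2×1 + 0  (stop)
So 35995/3236 = [11; 8, 9, 14, 1, 2].

[11; 8, 9, 14, 1, 2]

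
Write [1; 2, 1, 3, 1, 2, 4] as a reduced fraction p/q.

231/170

Fold from the inside: start with 4/1.
  2 + 1/4 = 9/4
  1 + 4/9 = 13/9
  3 + 9/13 = 48/13
  1 + 13/48 = 61/48
  2 + 48/61 = 170/61
  1 + 61/170 = 231/170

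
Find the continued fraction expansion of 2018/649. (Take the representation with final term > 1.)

2018 = 3×649 + 71
649 = 9×71 + 10
71 = 7×10 + 1
10 = 10×1 + 0  (stop)
So 2018/649 = [3; 9, 7, 10].

[3; 9, 7, 10]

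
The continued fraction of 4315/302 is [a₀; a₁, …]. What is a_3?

4315 = 14·302 + 87   →  a_0 = 14
302 = 3·87 + 41   →  a_1 = 3
87 = 2·41 + 5   →  a_2 = 2
41 = 8·5 + 1   →  a_3 = 8

8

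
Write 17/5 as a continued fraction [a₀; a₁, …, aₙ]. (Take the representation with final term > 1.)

17 = 3*5 + 2
5 = 2*2 + 1
2 = 2*1 + 0  (stop)
So 17/5 = [3; 2, 2].

[3; 2, 2]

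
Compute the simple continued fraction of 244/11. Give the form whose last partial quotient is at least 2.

244 = 22×11 + 2
11 = 5×2 + 1
2 = 2×1 + 0  (stop)
So 244/11 = [22; 5, 2].

[22; 5, 2]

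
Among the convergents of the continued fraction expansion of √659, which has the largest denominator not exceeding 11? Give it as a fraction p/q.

√659 = [25; 1, 2, 25, 2, 1, 50, …] (period length 6).
Convergents:
  p_0/q_0 = 25/1
  p_1/q_1 = 26/1
  p_2/q_2 = 77/3
  p_3/q_3 = 1951/76
q_2 = 3 ≤ 11 < 76 = q_3, so the answer is 77/3.

77/3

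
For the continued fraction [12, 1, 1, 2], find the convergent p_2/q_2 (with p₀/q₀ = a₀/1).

Using pₖ = aₖpₖ₋₁ + pₖ₋₂, qₖ = aₖqₖ₋₁ + qₖ₋₂ (with p₋₁=1, p₋₂=0, q₋₁=0, q₋₂=1):
  k=0: a=12, p=12, q=1
  k=1: a=1, p=13, q=1
  k=2: a=1, p=25, q=2

25/2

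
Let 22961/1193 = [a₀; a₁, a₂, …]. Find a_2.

22961 = 19·1193 + 294   →  a_0 = 19
1193 = 4·294 + 17   →  a_1 = 4
294 = 17·17 + 5   →  a_2 = 17

17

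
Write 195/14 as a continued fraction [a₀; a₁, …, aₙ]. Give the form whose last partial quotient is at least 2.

[13; 1, 13]

195 = 13*14 + 13
14 = 1*13 + 1
13 = 13*1 + 0  (stop)
So 195/14 = [13; 1, 13].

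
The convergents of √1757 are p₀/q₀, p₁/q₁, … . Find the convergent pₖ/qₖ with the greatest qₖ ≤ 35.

503/12

√1757 = [41; 1, 10, 1, 82, …] (period length 4).
Convergents:
  p_0/q_0 = 41/1
  p_1/q_1 = 42/1
  p_2/q_2 = 461/11
  p_3/q_3 = 503/12
  p_4/q_4 = 41707/995
q_3 = 12 ≤ 35 < 995 = q_4, so the answer is 503/12.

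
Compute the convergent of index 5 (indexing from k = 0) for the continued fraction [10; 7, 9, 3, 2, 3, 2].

16073/1585

Using pₖ = aₖpₖ₋₁ + pₖ₋₂, qₖ = aₖqₖ₋₁ + qₖ₋₂ (with p₋₁=1, p₋₂=0, q₋₁=0, q₋₂=1):
  k=0: a=10, p=10, q=1
  k=1: a=7, p=71, q=7
  k=2: a=9, p=649, q=64
  k=3: a=3, p=2018, q=199
  k=4: a=2, p=4685, q=462
  k=5: a=3, p=16073, q=1585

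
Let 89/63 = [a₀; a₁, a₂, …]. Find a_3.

89 = 1·63 + 26   →  a_0 = 1
63 = 2·26 + 11   →  a_1 = 2
26 = 2·11 + 4   →  a_2 = 2
11 = 2·4 + 3   →  a_3 = 2

2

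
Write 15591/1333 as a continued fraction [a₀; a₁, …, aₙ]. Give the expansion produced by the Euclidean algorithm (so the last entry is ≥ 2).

[11; 1, 2, 3, 2, 3, 5, 3]

15591 = 11×1333 + 928
1333 = 1×928 + 405
928 = 2×405 + 118
405 = 3×118 + 51
118 = 2×51 + 16
51 = 3×16 + 3
16 = 5×3 + 1
3 = 3×1 + 0  (stop)
So 15591/1333 = [11; 1, 2, 3, 2, 3, 5, 3].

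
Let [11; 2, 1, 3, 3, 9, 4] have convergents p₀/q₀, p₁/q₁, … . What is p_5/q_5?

Using pₖ = aₖpₖ₋₁ + pₖ₋₂, qₖ = aₖqₖ₋₁ + qₖ₋₂ (with p₋₁=1, p₋₂=0, q₋₁=0, q₋₂=1):
  k=0: a=11, p=11, q=1
  k=1: a=2, p=23, q=2
  k=2: a=1, p=34, q=3
  k=3: a=3, p=125, q=11
  k=4: a=3, p=409, q=36
  k=5: a=9, p=3806, q=335

3806/335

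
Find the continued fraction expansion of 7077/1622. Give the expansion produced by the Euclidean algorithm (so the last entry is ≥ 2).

7077 = 4×1622 + 589
1622 = 2×589 + 444
589 = 1×444 + 145
444 = 3×145 + 9
145 = 16×9 + 1
9 = 9×1 + 0  (stop)
So 7077/1622 = [4; 2, 1, 3, 16, 9].

[4; 2, 1, 3, 16, 9]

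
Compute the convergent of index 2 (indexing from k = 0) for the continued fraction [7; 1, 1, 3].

Using pₖ = aₖpₖ₋₁ + pₖ₋₂, qₖ = aₖqₖ₋₁ + qₖ₋₂ (with p₋₁=1, p₋₂=0, q₋₁=0, q₋₂=1):
  k=0: a=7, p=7, q=1
  k=1: a=1, p=8, q=1
  k=2: a=1, p=15, q=2

15/2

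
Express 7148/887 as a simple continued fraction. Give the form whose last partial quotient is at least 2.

[8; 17, 17, 3]

7148 = 8×887 + 52
887 = 17×52 + 3
52 = 17×3 + 1
3 = 3×1 + 0  (stop)
So 7148/887 = [8; 17, 17, 3].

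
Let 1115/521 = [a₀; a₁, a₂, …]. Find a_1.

1115 = 2·521 + 73   →  a_0 = 2
521 = 7·73 + 10   →  a_1 = 7

7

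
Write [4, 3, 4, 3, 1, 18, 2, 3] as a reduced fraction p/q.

Fold from the inside: start with 3/1.
  2 + 1/3 = 7/3
  18 + 3/7 = 129/7
  1 + 7/129 = 136/129
  3 + 129/136 = 537/136
  4 + 136/537 = 2284/537
  3 + 537/2284 = 7389/2284
  4 + 2284/7389 = 31840/7389

31840/7389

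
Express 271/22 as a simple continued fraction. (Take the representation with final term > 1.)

271 = 12·22 + 7
22 = 3·7 + 1
7 = 7·1 + 0  (stop)
So 271/22 = [12; 3, 7].

[12; 3, 7]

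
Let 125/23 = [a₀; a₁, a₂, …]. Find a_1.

125 = 5·23 + 10   →  a_0 = 5
23 = 2·10 + 3   →  a_1 = 2

2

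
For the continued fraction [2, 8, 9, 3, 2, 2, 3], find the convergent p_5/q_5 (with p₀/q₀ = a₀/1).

2720/1281

Using pₖ = aₖpₖ₋₁ + pₖ₋₂, qₖ = aₖqₖ₋₁ + qₖ₋₂ (with p₋₁=1, p₋₂=0, q₋₁=0, q₋₂=1):
  k=0: a=2, p=2, q=1
  k=1: a=8, p=17, q=8
  k=2: a=9, p=155, q=73
  k=3: a=3, p=482, q=227
  k=4: a=2, p=1119, q=527
  k=5: a=2, p=2720, q=1281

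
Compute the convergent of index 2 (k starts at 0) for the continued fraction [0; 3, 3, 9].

3/10

Using pₖ = aₖpₖ₋₁ + pₖ₋₂, qₖ = aₖqₖ₋₁ + qₖ₋₂ (with p₋₁=1, p₋₂=0, q₋₁=0, q₋₂=1):
  k=0: a=0, p=0, q=1
  k=1: a=3, p=1, q=3
  k=2: a=3, p=3, q=10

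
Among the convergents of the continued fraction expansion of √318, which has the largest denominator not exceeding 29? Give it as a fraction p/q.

√318 = [17; 1, 4, 1, 34, …] (period length 4).
Convergents:
  p_0/q_0 = 17/1
  p_1/q_1 = 18/1
  p_2/q_2 = 89/5
  p_3/q_3 = 107/6
  p_4/q_4 = 3727/209
q_3 = 6 ≤ 29 < 209 = q_4, so the answer is 107/6.

107/6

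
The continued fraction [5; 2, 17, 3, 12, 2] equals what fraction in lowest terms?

15059/2745

Fold from the inside: start with 2/1.
  12 + 1/2 = 25/2
  3 + 2/25 = 77/25
  17 + 25/77 = 1334/77
  2 + 77/1334 = 2745/1334
  5 + 1334/2745 = 15059/2745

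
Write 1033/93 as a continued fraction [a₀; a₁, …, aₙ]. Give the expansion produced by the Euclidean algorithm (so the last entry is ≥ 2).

1033 = 11×93 + 10
93 = 9×10 + 3
10 = 3×3 + 1
3 = 3×1 + 0  (stop)
So 1033/93 = [11; 9, 3, 3].

[11; 9, 3, 3]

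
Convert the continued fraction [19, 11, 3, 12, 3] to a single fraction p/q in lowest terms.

Fold from the inside: start with 3/1.
  12 + 1/3 = 37/3
  3 + 3/37 = 114/37
  11 + 37/114 = 1291/114
  19 + 114/1291 = 24643/1291

24643/1291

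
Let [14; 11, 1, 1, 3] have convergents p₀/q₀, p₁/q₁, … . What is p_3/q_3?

324/23

Using pₖ = aₖpₖ₋₁ + pₖ₋₂, qₖ = aₖqₖ₋₁ + qₖ₋₂ (with p₋₁=1, p₋₂=0, q₋₁=0, q₋₂=1):
  k=0: a=14, p=14, q=1
  k=1: a=11, p=155, q=11
  k=2: a=1, p=169, q=12
  k=3: a=1, p=324, q=23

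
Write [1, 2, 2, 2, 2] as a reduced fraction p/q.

41/29

Fold from the inside: start with 2/1.
  2 + 1/2 = 5/2
  2 + 2/5 = 12/5
  2 + 5/12 = 29/12
  1 + 12/29 = 41/29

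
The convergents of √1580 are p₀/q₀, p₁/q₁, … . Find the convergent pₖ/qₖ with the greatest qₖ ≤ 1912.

50561/1272

√1580 = [39; 1, 2, 1, 78, …] (period length 4).
Convergents:
  p_0/q_0 = 39/1
  p_1/q_1 = 40/1
  p_2/q_2 = 119/3
  p_3/q_3 = 159/4
  p_4/q_4 = 12521/315
  p_5/q_5 = 12680/319
  p_6/q_6 = 37881/953
  p_7/q_7 = 50561/1272
  p_8/q_8 = 3981639/100169
q_7 = 1272 ≤ 1912 < 100169 = q_8, so the answer is 50561/1272.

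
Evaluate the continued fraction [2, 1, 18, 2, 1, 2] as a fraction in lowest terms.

457/155

Fold from the inside: start with 2/1.
  1 + 1/2 = 3/2
  2 + 2/3 = 8/3
  18 + 3/8 = 147/8
  1 + 8/147 = 155/147
  2 + 147/155 = 457/155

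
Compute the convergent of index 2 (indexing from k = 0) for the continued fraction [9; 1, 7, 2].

79/8

Using pₖ = aₖpₖ₋₁ + pₖ₋₂, qₖ = aₖqₖ₋₁ + qₖ₋₂ (with p₋₁=1, p₋₂=0, q₋₁=0, q₋₂=1):
  k=0: a=9, p=9, q=1
  k=1: a=1, p=10, q=1
  k=2: a=7, p=79, q=8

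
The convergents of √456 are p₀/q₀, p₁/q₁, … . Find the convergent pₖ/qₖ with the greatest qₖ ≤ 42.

√456 = [21; 2, 1, 4, 1, 2, 42, …] (period length 6).
Convergents:
  p_0/q_0 = 21/1
  p_1/q_1 = 43/2
  p_2/q_2 = 64/3
  p_3/q_3 = 299/14
  p_4/q_4 = 363/17
  p_5/q_5 = 1025/48
q_4 = 17 ≤ 42 < 48 = q_5, so the answer is 363/17.

363/17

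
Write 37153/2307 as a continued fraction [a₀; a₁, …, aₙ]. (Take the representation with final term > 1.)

[16; 9, 1, 1, 2, 1, 16, 2]

37153 = 16·2307 + 241
2307 = 9·241 + 138
241 = 1·138 + 103
138 = 1·103 + 35
103 = 2·35 + 33
35 = 1·33 + 2
33 = 16·2 + 1
2 = 2·1 + 0  (stop)
So 37153/2307 = [16; 9, 1, 1, 2, 1, 16, 2].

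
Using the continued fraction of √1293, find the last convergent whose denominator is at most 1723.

61237/1703

√1293 = [35; 1, 22, 1, 70, …] (period length 4).
Convergents:
  p_0/q_0 = 35/1
  p_1/q_1 = 36/1
  p_2/q_2 = 827/23
  p_3/q_3 = 863/24
  p_4/q_4 = 61237/1703
  p_5/q_5 = 62100/1727
q_4 = 1703 ≤ 1723 < 1727 = q_5, so the answer is 61237/1703.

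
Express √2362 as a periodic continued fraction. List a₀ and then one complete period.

[48; 1, 1, 1, 1, 96]

a₀ = ⌊√2362⌋ = 48.
With m₀=0, d₀=1 and mₖ₊₁ = dₖaₖ − mₖ, dₖ₊₁ = (n − mₖ₊₁²)/dₖ, aₖ₊₁ = ⌊(a₀+mₖ₊₁)/dₖ₊₁⌋:
  k=1: m=48, d=58, a=1
  k=2: m=10, d=39, a=1
  k=3: m=29, d=39, a=1
  k=4: m=10, d=58, a=1
  k=5: m=48, d=1, a=96
d=1 and a=2a₀=96 at k=5, so the next step gives (m, d) = (48, 58) again — its k=1 value — and the period has length 5.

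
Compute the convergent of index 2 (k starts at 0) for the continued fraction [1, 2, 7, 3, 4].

22/15

Using pₖ = aₖpₖ₋₁ + pₖ₋₂, qₖ = aₖqₖ₋₁ + qₖ₋₂ (with p₋₁=1, p₋₂=0, q₋₁=0, q₋₂=1):
  k=0: a=1, p=1, q=1
  k=1: a=2, p=3, q=2
  k=2: a=7, p=22, q=15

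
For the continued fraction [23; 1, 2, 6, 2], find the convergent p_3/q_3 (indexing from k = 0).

450/19

Using pₖ = aₖpₖ₋₁ + pₖ₋₂, qₖ = aₖqₖ₋₁ + qₖ₋₂ (with p₋₁=1, p₋₂=0, q₋₁=0, q₋₂=1):
  k=0: a=23, p=23, q=1
  k=1: a=1, p=24, q=1
  k=2: a=2, p=71, q=3
  k=3: a=6, p=450, q=19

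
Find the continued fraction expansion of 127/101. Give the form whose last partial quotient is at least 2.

127 = 1*101 + 26
101 = 3*26 + 23
26 = 1*23 + 3
23 = 7*3 + 2
3 = 1*2 + 1
2 = 2*1 + 0  (stop)
So 127/101 = [1; 3, 1, 7, 1, 2].

[1; 3, 1, 7, 1, 2]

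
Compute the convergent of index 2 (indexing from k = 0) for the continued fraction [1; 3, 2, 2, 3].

Using pₖ = aₖpₖ₋₁ + pₖ₋₂, qₖ = aₖqₖ₋₁ + qₖ₋₂ (with p₋₁=1, p₋₂=0, q₋₁=0, q₋₂=1):
  k=0: a=1, p=1, q=1
  k=1: a=3, p=4, q=3
  k=2: a=2, p=9, q=7

9/7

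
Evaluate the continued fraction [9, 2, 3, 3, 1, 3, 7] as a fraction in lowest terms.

7745/821

Using pₖ = aₖpₖ₋₁ + pₖ₋₂ and qₖ = aₖqₖ₋₁ + qₖ₋₂:
  k=0: a=9, p=9, q=1
  k=1: a=2, p=19, q=2
  k=2: a=3, p=66, q=7
  k=3: a=3, p=217, q=23
  k=4: a=1, p=283, q=30
  k=5: a=3, p=1066, q=113
  k=6: a=7, p=7745, q=821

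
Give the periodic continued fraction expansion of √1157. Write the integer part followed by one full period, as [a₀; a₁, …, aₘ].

[34; 68]

a₀ = ⌊√1157⌋ = 34.
With m₀=0, d₀=1 and mₖ₊₁ = dₖaₖ − mₖ, dₖ₊₁ = (n − mₖ₊₁²)/dₖ, aₖ₊₁ = ⌊(a₀+mₖ₊₁)/dₖ₊₁⌋:
  k=1: m=34, d=1, a=68
d=1 and a=2a₀=68 at k=1, so the next step gives (m, d) = (34, 1) again — its k=1 value — and the period has length 1.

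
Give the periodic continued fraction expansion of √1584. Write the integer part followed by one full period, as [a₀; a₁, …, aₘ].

a₀ = ⌊√1584⌋ = 39.
With m₀=0, d₀=1 and mₖ₊₁ = dₖaₖ − mₖ, dₖ₊₁ = (n − mₖ₊₁²)/dₖ, aₖ₊₁ = ⌊(a₀+mₖ₊₁)/dₖ₊₁⌋:
  k=1: m=39, d=63, a=1
  k=2: m=24, d=16, a=3
  k=3: m=24, d=63, a=1
  k=4: m=39, d=1, a=78
d=1 and a=2a₀=78 at k=4, so the next step gives (m, d) = (39, 63) again — its k=1 value — and the period has length 4.

[39; 1, 3, 1, 78]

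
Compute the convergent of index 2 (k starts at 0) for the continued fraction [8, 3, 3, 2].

Using pₖ = aₖpₖ₋₁ + pₖ₋₂, qₖ = aₖqₖ₋₁ + qₖ₋₂ (with p₋₁=1, p₋₂=0, q₋₁=0, q₋₂=1):
  k=0: a=8, p=8, q=1
  k=1: a=3, p=25, q=3
  k=2: a=3, p=83, q=10

83/10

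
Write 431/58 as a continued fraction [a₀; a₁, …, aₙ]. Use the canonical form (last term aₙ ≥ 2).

[7; 2, 3, 8]

431 = 7·58 + 25
58 = 2·25 + 8
25 = 3·8 + 1
8 = 8·1 + 0  (stop)
So 431/58 = [7; 2, 3, 8].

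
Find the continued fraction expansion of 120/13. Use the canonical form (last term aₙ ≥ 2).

[9; 4, 3]

120 = 9×13 + 3
13 = 4×3 + 1
3 = 3×1 + 0  (stop)
So 120/13 = [9; 4, 3].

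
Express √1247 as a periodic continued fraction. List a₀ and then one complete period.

[35; 3, 5, 9, 1, 9, 5, 3, 70]

a₀ = ⌊√1247⌋ = 35.
With m₀=0, d₀=1 and mₖ₊₁ = dₖaₖ − mₖ, dₖ₊₁ = (n − mₖ₊₁²)/dₖ, aₖ₊₁ = ⌊(a₀+mₖ₊₁)/dₖ₊₁⌋:
  k=1: m=35, d=22, a=3
  k=2: m=31, d=13, a=5
  k=3: m=34, d=7, a=9
  k=4: m=29, d=58, a=1
  k=5: m=29, d=7, a=9
  k=6: m=34, d=13, a=5
  k=7: m=31, d=22, a=3
  k=8: m=35, d=1, a=70
d=1 and a=2a₀=70 at k=8, so the next step gives (m, d) = (35, 22) again — its k=1 value — and the period has length 8.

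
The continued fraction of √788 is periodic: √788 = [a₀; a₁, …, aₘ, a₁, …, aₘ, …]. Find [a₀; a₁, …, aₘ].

[28; 14, 56]

a₀ = ⌊√788⌋ = 28.
With m₀=0, d₀=1 and mₖ₊₁ = dₖaₖ − mₖ, dₖ₊₁ = (n − mₖ₊₁²)/dₖ, aₖ₊₁ = ⌊(a₀+mₖ₊₁)/dₖ₊₁⌋:
  k=1: m=28, d=4, a=14
  k=2: m=28, d=1, a=56
d=1 and a=2a₀=56 at k=2, so the next step gives (m, d) = (28, 4) again — its k=1 value — and the period has length 2.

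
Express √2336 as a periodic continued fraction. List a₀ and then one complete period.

[48; 3, 96]

a₀ = ⌊√2336⌋ = 48.
With m₀=0, d₀=1 and mₖ₊₁ = dₖaₖ − mₖ, dₖ₊₁ = (n − mₖ₊₁²)/dₖ, aₖ₊₁ = ⌊(a₀+mₖ₊₁)/dₖ₊₁⌋:
  k=1: m=48, d=32, a=3
  k=2: m=48, d=1, a=96
d=1 and a=2a₀=96 at k=2, so the next step gives (m, d) = (48, 32) again — its k=1 value — and the period has length 2.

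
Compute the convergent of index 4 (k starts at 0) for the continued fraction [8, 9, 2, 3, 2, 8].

Using pₖ = aₖpₖ₋₁ + pₖ₋₂, qₖ = aₖqₖ₋₁ + qₖ₋₂ (with p₋₁=1, p₋₂=0, q₋₁=0, q₋₂=1):
  k=0: a=8, p=8, q=1
  k=1: a=9, p=73, q=9
  k=2: a=2, p=154, q=19
  k=3: a=3, p=535, q=66
  k=4: a=2, p=1224, q=151

1224/151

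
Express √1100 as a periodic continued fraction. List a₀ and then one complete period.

[33; 6, 66]

a₀ = ⌊√1100⌋ = 33.
With m₀=0, d₀=1 and mₖ₊₁ = dₖaₖ − mₖ, dₖ₊₁ = (n − mₖ₊₁²)/dₖ, aₖ₊₁ = ⌊(a₀+mₖ₊₁)/dₖ₊₁⌋:
  k=1: m=33, d=11, a=6
  k=2: m=33, d=1, a=66
d=1 and a=2a₀=66 at k=2, so the next step gives (m, d) = (33, 11) again — its k=1 value — and the period has length 2.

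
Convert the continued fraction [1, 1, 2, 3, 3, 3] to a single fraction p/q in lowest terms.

185/109

Using pₖ = aₖpₖ₋₁ + pₖ₋₂ and qₖ = aₖqₖ₋₁ + qₖ₋₂:
  k=0: a=1, p=1, q=1
  k=1: a=1, p=2, q=1
  k=2: a=2, p=5, q=3
  k=3: a=3, p=17, q=10
  k=4: a=3, p=56, q=33
  k=5: a=3, p=185, q=109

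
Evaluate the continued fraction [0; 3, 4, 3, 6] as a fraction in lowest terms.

Fold from the inside: start with 6/1.
  3 + 1/6 = 19/6
  4 + 6/19 = 82/19
  3 + 19/82 = 265/82
  0 + 82/265 = 82/265

82/265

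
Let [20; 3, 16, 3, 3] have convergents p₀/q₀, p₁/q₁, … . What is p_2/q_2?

Using pₖ = aₖpₖ₋₁ + pₖ₋₂, qₖ = aₖqₖ₋₁ + qₖ₋₂ (with p₋₁=1, p₋₂=0, q₋₁=0, q₋₂=1):
  k=0: a=20, p=20, q=1
  k=1: a=3, p=61, q=3
  k=2: a=16, p=996, q=49

996/49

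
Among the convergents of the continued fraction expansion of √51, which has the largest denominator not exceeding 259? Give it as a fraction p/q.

√51 = [7; 7, 14, …] (period length 2).
Convergents:
  p_0/q_0 = 7/1
  p_1/q_1 = 50/7
  p_2/q_2 = 707/99
  p_3/q_3 = 4999/700
q_2 = 99 ≤ 259 < 700 = q_3, so the answer is 707/99.

707/99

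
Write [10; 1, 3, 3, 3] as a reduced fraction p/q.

Fold from the inside: start with 3/1.
  3 + 1/3 = 10/3
  3 + 3/10 = 33/10
  1 + 10/33 = 43/33
  10 + 33/43 = 463/43

463/43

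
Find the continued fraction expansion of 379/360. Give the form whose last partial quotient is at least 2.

379 = 1*360 + 19
360 = 18*19 + 18
19 = 1*18 + 1
18 = 18*1 + 0  (stop)
So 379/360 = [1; 18, 1, 18].

[1; 18, 1, 18]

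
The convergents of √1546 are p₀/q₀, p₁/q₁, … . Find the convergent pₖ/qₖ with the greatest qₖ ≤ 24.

865/22

√1546 = [39; 3, 7, 1, 1, 7, 3, 78, …] (period length 7).
Convergents:
  p_0/q_0 = 39/1
  p_1/q_1 = 118/3
  p_2/q_2 = 865/22
  p_3/q_3 = 983/25
q_2 = 22 ≤ 24 < 25 = q_3, so the answer is 865/22.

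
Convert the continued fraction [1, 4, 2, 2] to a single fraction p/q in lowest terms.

Using pₖ = aₖpₖ₋₁ + pₖ₋₂ and qₖ = aₖqₖ₋₁ + qₖ₋₂:
  k=0: a=1, p=1, q=1
  k=1: a=4, p=5, q=4
  k=2: a=2, p=11, q=9
  k=3: a=2, p=27, q=22

27/22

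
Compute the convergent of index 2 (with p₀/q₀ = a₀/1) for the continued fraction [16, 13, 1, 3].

Using pₖ = aₖpₖ₋₁ + pₖ₋₂, qₖ = aₖqₖ₋₁ + qₖ₋₂ (with p₋₁=1, p₋₂=0, q₋₁=0, q₋₂=1):
  k=0: a=16, p=16, q=1
  k=1: a=13, p=209, q=13
  k=2: a=1, p=225, q=14

225/14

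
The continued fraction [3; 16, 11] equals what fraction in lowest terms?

542/177

Using pₖ = aₖpₖ₋₁ + pₖ₋₂ and qₖ = aₖqₖ₋₁ + qₖ₋₂:
  k=0: a=3, p=3, q=1
  k=1: a=16, p=49, q=16
  k=2: a=11, p=542, q=177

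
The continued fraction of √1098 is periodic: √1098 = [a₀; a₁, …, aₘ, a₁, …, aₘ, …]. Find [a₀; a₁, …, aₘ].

a₀ = ⌊√1098⌋ = 33.
With m₀=0, d₀=1 and mₖ₊₁ = dₖaₖ − mₖ, dₖ₊₁ = (n − mₖ₊₁²)/dₖ, aₖ₊₁ = ⌊(a₀+mₖ₊₁)/dₖ₊₁⌋:
  k=1: m=33, d=9, a=7
  k=2: m=30, d=22, a=2
  k=3: m=14, d=41, a=1
  k=4: m=27, d=9, a=6
  k=5: m=27, d=41, a=1
  k=6: m=14, d=22, a=2
  k=7: m=30, d=9, a=7
  k=8: m=33, d=1, a=66
d=1 and a=2a₀=66 at k=8, so the next step gives (m, d) = (33, 9) again — its k=1 value — and the period has length 8.

[33; 7, 2, 1, 6, 1, 2, 7, 66]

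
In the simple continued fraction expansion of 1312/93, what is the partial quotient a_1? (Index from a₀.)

9

1312 = 14·93 + 10   →  a_0 = 14
93 = 9·10 + 3   →  a_1 = 9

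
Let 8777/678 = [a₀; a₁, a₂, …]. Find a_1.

8777 = 12·678 + 641   →  a_0 = 12
678 = 1·641 + 37   →  a_1 = 1

1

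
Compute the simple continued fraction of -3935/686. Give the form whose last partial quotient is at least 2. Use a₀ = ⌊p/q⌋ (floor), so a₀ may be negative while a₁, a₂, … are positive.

[-6; 3, 1, 3, 1, 3, 4, 2]

-3935 = -6·686 + 181
686 = 3·181 + 143
181 = 1·143 + 38
143 = 3·38 + 29
38 = 1·29 + 9
29 = 3·9 + 2
9 = 4·2 + 1
2 = 2·1 + 0  (stop)
So -3935/686 = [-6; 3, 1, 3, 1, 3, 4, 2].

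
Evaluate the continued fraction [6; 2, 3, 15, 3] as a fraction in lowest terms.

Using pₖ = aₖpₖ₋₁ + pₖ₋₂ and qₖ = aₖqₖ₋₁ + qₖ₋₂:
  k=0: a=6, p=6, q=1
  k=1: a=2, p=13, q=2
  k=2: a=3, p=45, q=7
  k=3: a=15, p=688, q=107
  k=4: a=3, p=2109, q=328

2109/328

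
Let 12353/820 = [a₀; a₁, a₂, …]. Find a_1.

15

12353 = 15·820 + 53   →  a_0 = 15
820 = 15·53 + 25   →  a_1 = 15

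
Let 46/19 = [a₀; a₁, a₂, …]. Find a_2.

2

46 = 2·19 + 8   →  a_0 = 2
19 = 2·8 + 3   →  a_1 = 2
8 = 2·3 + 2   →  a_2 = 2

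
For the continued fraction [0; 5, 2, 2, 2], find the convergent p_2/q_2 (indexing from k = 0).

Using pₖ = aₖpₖ₋₁ + pₖ₋₂, qₖ = aₖqₖ₋₁ + qₖ₋₂ (with p₋₁=1, p₋₂=0, q₋₁=0, q₋₂=1):
  k=0: a=0, p=0, q=1
  k=1: a=5, p=1, q=5
  k=2: a=2, p=2, q=11

2/11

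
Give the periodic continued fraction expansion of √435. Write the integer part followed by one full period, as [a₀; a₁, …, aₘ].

a₀ = ⌊√435⌋ = 20.
With m₀=0, d₀=1 and mₖ₊₁ = dₖaₖ − mₖ, dₖ₊₁ = (n − mₖ₊₁²)/dₖ, aₖ₊₁ = ⌊(a₀+mₖ₊₁)/dₖ₊₁⌋:
  k=1: m=20, d=35, a=1
  k=2: m=15, d=6, a=5
  k=3: m=15, d=35, a=1
  k=4: m=20, d=1, a=40
d=1 and a=2a₀=40 at k=4, so the next step gives (m, d) = (20, 35) again — its k=1 value — and the period has length 4.

[20; 1, 5, 1, 40]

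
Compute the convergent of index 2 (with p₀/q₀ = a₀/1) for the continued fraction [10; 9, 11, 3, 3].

1011/100

Using pₖ = aₖpₖ₋₁ + pₖ₋₂, qₖ = aₖqₖ₋₁ + qₖ₋₂ (with p₋₁=1, p₋₂=0, q₋₁=0, q₋₂=1):
  k=0: a=10, p=10, q=1
  k=1: a=9, p=91, q=9
  k=2: a=11, p=1011, q=100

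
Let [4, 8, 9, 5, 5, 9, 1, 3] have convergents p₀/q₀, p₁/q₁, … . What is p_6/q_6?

81448/19753

Using pₖ = aₖpₖ₋₁ + pₖ₋₂, qₖ = aₖqₖ₋₁ + qₖ₋₂ (with p₋₁=1, p₋₂=0, q₋₁=0, q₋₂=1):
  k=0: a=4, p=4, q=1
  k=1: a=8, p=33, q=8
  k=2: a=9, p=301, q=73
  k=3: a=5, p=1538, q=373
  k=4: a=5, p=7991, q=1938
  k=5: a=9, p=73457, q=17815
  k=6: a=1, p=81448, q=19753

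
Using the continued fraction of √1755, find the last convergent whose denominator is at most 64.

1173/28

√1755 = [41; 1, 8, 3, 8, 1, 82, …] (period length 6).
Convergents:
  p_0/q_0 = 41/1
  p_1/q_1 = 42/1
  p_2/q_2 = 377/9
  p_3/q_3 = 1173/28
  p_4/q_4 = 9761/233
q_3 = 28 ≤ 64 < 233 = q_4, so the answer is 1173/28.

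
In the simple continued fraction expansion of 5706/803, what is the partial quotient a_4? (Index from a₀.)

5706 = 7·803 + 85   →  a_0 = 7
803 = 9·85 + 38   →  a_1 = 9
85 = 2·38 + 9   →  a_2 = 2
38 = 4·9 + 2   →  a_3 = 4
9 = 4·2 + 1   →  a_4 = 4

4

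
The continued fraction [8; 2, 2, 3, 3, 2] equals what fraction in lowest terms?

1085/129

Fold from the inside: start with 2/1.
  3 + 1/2 = 7/2
  3 + 2/7 = 23/7
  2 + 7/23 = 53/23
  2 + 23/53 = 129/53
  8 + 53/129 = 1085/129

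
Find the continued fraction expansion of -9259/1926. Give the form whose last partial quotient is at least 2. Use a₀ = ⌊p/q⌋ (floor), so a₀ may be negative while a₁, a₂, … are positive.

[-5; 5, 5, 4, 2, 3, 2]

-9259 = -5×1926 + 371
1926 = 5×371 + 71
371 = 5×71 + 16
71 = 4×16 + 7
16 = 2×7 + 2
7 = 3×2 + 1
2 = 2×1 + 0  (stop)
So -9259/1926 = [-5; 5, 5, 4, 2, 3, 2].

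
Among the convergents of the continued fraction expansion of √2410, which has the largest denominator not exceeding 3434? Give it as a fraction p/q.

√2410 = [49; 10, 1, 8, 1, 10, 98, …] (period length 6).
Convergents:
  p_0/q_0 = 49/1
  p_1/q_1 = 491/10
  p_2/q_2 = 540/11
  p_3/q_3 = 4811/98
  p_4/q_4 = 5351/109
  p_5/q_5 = 58321/1188
  p_6/q_6 = 5720809/116533
q_5 = 1188 ≤ 3434 < 116533 = q_6, so the answer is 58321/1188.

58321/1188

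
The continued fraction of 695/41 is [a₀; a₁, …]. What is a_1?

1

695 = 16·41 + 39   →  a_0 = 16
41 = 1·39 + 2   →  a_1 = 1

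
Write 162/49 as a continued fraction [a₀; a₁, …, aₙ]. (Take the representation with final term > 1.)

162 = 3*49 + 15
49 = 3*15 + 4
15 = 3*4 + 3
4 = 1*3 + 1
3 = 3*1 + 0  (stop)
So 162/49 = [3; 3, 3, 1, 3].

[3; 3, 3, 1, 3]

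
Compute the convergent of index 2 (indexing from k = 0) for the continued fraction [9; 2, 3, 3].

Using pₖ = aₖpₖ₋₁ + pₖ₋₂, qₖ = aₖqₖ₋₁ + qₖ₋₂ (with p₋₁=1, p₋₂=0, q₋₁=0, q₋₂=1):
  k=0: a=9, p=9, q=1
  k=1: a=2, p=19, q=2
  k=2: a=3, p=66, q=7

66/7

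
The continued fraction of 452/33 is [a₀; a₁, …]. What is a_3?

3

452 = 13·33 + 23   →  a_0 = 13
33 = 1·23 + 10   →  a_1 = 1
23 = 2·10 + 3   →  a_2 = 2
10 = 3·3 + 1   →  a_3 = 3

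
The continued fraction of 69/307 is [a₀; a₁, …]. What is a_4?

2

69 = 0·307 + 69   →  a_0 = 0
307 = 4·69 + 31   →  a_1 = 4
69 = 2·31 + 7   →  a_2 = 2
31 = 4·7 + 3   →  a_3 = 4
7 = 2·3 + 1   →  a_4 = 2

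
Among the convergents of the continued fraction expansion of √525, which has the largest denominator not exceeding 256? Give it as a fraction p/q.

√525 = [22; 1, 10, 2, 10, 1, 44, …] (period length 6).
Convergents:
  p_0/q_0 = 22/1
  p_1/q_1 = 23/1
  p_2/q_2 = 252/11
  p_3/q_3 = 527/23
  p_4/q_4 = 5522/241
  p_5/q_5 = 6049/264
q_4 = 241 ≤ 256 < 264 = q_5, so the answer is 5522/241.

5522/241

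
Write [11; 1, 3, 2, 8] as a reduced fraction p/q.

Fold from the inside: start with 8/1.
  2 + 1/8 = 17/8
  3 + 8/17 = 59/17
  1 + 17/59 = 76/59
  11 + 59/76 = 895/76

895/76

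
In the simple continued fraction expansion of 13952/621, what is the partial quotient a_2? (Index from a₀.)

7

13952 = 22·621 + 290   →  a_0 = 22
621 = 2·290 + 41   →  a_1 = 2
290 = 7·41 + 3   →  a_2 = 7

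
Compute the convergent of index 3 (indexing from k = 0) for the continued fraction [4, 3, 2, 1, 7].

43/10

Using pₖ = aₖpₖ₋₁ + pₖ₋₂, qₖ = aₖqₖ₋₁ + qₖ₋₂ (with p₋₁=1, p₋₂=0, q₋₁=0, q₋₂=1):
  k=0: a=4, p=4, q=1
  k=1: a=3, p=13, q=3
  k=2: a=2, p=30, q=7
  k=3: a=1, p=43, q=10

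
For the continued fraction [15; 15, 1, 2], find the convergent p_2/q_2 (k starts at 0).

241/16

Using pₖ = aₖpₖ₋₁ + pₖ₋₂, qₖ = aₖqₖ₋₁ + qₖ₋₂ (with p₋₁=1, p₋₂=0, q₋₁=0, q₋₂=1):
  k=0: a=15, p=15, q=1
  k=1: a=15, p=226, q=15
  k=2: a=1, p=241, q=16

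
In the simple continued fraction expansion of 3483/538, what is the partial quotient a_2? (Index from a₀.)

9

3483 = 6·538 + 255   →  a_0 = 6
538 = 2·255 + 28   →  a_1 = 2
255 = 9·28 + 3   →  a_2 = 9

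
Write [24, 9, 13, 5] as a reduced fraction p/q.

14442/599

Fold from the inside: start with 5/1.
  13 + 1/5 = 66/5
  9 + 5/66 = 599/66
  24 + 66/599 = 14442/599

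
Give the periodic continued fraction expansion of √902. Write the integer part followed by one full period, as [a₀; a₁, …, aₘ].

[30; 30, 60]

a₀ = ⌊√902⌋ = 30.
With m₀=0, d₀=1 and mₖ₊₁ = dₖaₖ − mₖ, dₖ₊₁ = (n − mₖ₊₁²)/dₖ, aₖ₊₁ = ⌊(a₀+mₖ₊₁)/dₖ₊₁⌋:
  k=1: m=30, d=2, a=30
  k=2: m=30, d=1, a=60
d=1 and a=2a₀=60 at k=2, so the next step gives (m, d) = (30, 2) again — its k=1 value — and the period has length 2.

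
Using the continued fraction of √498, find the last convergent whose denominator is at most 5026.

56794/2545

√498 = [22; 3, 6, 22, 6, 3, 44, …] (period length 6).
Convergents:
  p_0/q_0 = 22/1
  p_1/q_1 = 67/3
  p_2/q_2 = 424/19
  p_3/q_3 = 9395/421
  p_4/q_4 = 56794/2545
  p_5/q_5 = 179777/8056
q_4 = 2545 ≤ 5026 < 8056 = q_5, so the answer is 56794/2545.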